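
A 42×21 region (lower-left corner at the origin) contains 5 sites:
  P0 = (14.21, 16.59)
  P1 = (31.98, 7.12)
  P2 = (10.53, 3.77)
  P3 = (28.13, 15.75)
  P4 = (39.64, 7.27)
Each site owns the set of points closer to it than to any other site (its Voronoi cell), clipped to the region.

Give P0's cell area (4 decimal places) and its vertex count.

Area of P0's cell: 216.7651 (4 vertices)

1. box [0,42]×[0,21]: [(0, 0) (42, 0) (42, 21) (0, 21)]
2. ⊥bis P0·P1 via (23.095,11.855): [(0, 0) (16.7772, 0) (27.9686, 21) (0, 21)]  |A|=469.8307
3. ⊥bis P0·P2 via (12.37,10.18): [(0, 13.7308) (20.8978, 7.7321) (27.9686, 21) (0, 21)]  |A|=261.4972
4. ⊥bis P0·P3 via (21.17,16.17): [(0, 13.7308) (20.6649, 7.799) (21.4615, 21) (0, 21)]  |A|=216.7651
5. ⊥bis P0·P4 via (26.925,11.93): [(0, 13.7308) (20.6649, 7.799) (21.4615, 21) (0, 21)]  |A|=216.7651
6. canonical 4-gon: [(0, 13.7308) (20.6649, 7.799) (21.4615, 21) (0, 21)]
7. shoelace: 216.7651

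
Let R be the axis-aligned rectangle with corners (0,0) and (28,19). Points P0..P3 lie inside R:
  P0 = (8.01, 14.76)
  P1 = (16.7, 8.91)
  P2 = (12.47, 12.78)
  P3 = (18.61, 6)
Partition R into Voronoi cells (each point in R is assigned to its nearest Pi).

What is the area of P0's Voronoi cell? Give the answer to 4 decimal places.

Area of P0's cell: 158.5426

1. box [0,28]×[0,19]: [(0, 0) (28, 0) (28, 19) (0, 19)]
2. ⊥bis P0·P1 via (12.355,11.835): [(0, 0) (4.3878, 0) (17.1784, 19) (0, 19)]  |A|=204.879
3. ⊥bis P0·P2 via (10.24,13.77): [(0, 0) (4.1269, 0) (12.5618, 19) (0, 19)]  |A|=158.5426
4. ⊥bis P0·P3 via (13.31,10.38): [(0, 0) (4.1269, 0) (12.5618, 19) (0, 19)]  |A|=158.5426
5. canonical 4-gon: [(0, 0) (4.1269, 0) (12.5618, 19) (0, 19)]
6. shoelace: 158.5426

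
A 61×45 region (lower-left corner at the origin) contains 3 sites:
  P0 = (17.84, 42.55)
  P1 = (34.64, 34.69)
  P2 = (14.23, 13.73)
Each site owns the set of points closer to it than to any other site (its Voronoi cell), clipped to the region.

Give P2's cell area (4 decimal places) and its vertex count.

Area of P2's cell: 995.3643 (4 vertices)

1. box [0,61]×[0,45]: [(0, 0) (61, 0) (61, 45) (0, 45)]
2. ⊥bis P2·P0 via (16.035,28.14): [(0, 30.1485) (0, 0) (61, 0) (61, 22.5077)]  |A|=1606.0148
3. ⊥bis P2·P1 via (24.435,24.21): [(21.0433, 27.5127) (0, 30.1485) (0, 0) (49.2974, 0)]  |A|=995.3643
4. canonical 4-gon: [(21.0433, 27.5127) (0, 30.1485) (0, 0) (49.2974, 0)]
5. shoelace: 995.3643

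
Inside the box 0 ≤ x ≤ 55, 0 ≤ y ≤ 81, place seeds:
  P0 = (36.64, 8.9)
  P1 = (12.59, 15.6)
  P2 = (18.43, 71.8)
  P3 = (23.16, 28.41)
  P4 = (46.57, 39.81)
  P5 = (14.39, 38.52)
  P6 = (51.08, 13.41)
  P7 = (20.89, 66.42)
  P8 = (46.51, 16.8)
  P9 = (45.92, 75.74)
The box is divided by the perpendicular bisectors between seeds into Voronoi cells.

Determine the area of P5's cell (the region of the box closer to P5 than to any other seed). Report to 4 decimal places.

Area of P5's cell: 624.7437

1. box [0,55]×[0,81]: [(0, 0) (55, 0) (55, 81) (0, 81)]
2. ⊥bis P5·P0 via (25.515,23.71): [(0, 4.5436) (55, 45.8586) (55, 81) (0, 81)]  |A|=3068.9397
3. ⊥bis P5·P1 via (13.49,27.06): [(0, 28.1194) (28.4143, 25.8879) (55, 45.8586) (55, 81) (0, 81)]  |A|=2733.994
4. ⊥bis P5·P2 via (16.41,55.16): [(0, 57.1521) (0, 28.1194) (28.4143, 25.8879) (55, 45.8586) (55, 50.4754)]  |A|=1238.7496
5. ⊥bis P5·P3 via (18.775,33.465): [(40.4242, 52.2448) (0, 57.1521) (0, 28.1194) (11.5656, 27.2111)]  |A|=744.6821
6. ⊥bis P5·P4 via (30.48,39.165): [(30.3075, 43.4689) (29.9045, 53.5218) (0, 57.1521) (0, 28.1194) (11.5656, 27.2111)]  |A|=692.0623
7. ⊥bis P5·P6 via (32.735,25.965): [(30.3075, 43.4689) (29.9045, 53.5218) (0, 57.1521) (0, 28.1194) (11.5656, 27.2111)]  |A|=692.0623
8. ⊥bis P5·P7 via (17.64,52.47): [(30.3075, 43.4689) (30.0627, 49.5758) (0, 56.5797) (0, 28.1194) (11.5656, 27.2111)]  |A|=624.7437
9. ⊥bis P5·P8 via (30.45,27.66): [(30.3075, 43.4689) (30.0627, 49.5758) (0, 56.5797) (0, 28.1194) (11.5656, 27.2111)]  |A|=624.7437
10. ⊥bis P5·P9 via (30.155,57.13): [(30.3075, 43.4689) (30.0627, 49.5758) (0, 56.5797) (0, 28.1194) (11.5656, 27.2111)]  |A|=624.7437
11. canonical 5-gon: [(30.3075, 43.4689) (30.0627, 49.5758) (0, 56.5797) (0, 28.1194) (11.5656, 27.2111)]
12. shoelace: 624.7437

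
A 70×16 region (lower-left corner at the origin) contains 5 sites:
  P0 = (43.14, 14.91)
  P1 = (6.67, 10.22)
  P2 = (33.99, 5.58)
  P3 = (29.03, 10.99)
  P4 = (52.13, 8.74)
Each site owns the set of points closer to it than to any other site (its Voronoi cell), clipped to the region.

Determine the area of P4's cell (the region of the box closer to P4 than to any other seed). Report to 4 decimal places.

1. box [0,70]×[0,16]: [(0, 0) (70, 0) (70, 16) (0, 16)]
2. ⊥bis P4·P0 via (47.635,11.825): [(39.5193, 0) (70, 0) (70, 16) (50.5004, 16)]  |A|=399.8427
3. ⊥bis P4·P1 via (29.4,9.48): [(39.5193, 0) (70, 0) (70, 16) (50.5004, 16)]  |A|=399.8427
4. ⊥bis P4·P2 via (43.06,7.16): [(43.338, 5.5641) (44.3073, 0) (70, 0) (70, 16) (50.5004, 16)]  |A|=386.5223
5. ⊥bis P4·P3 via (40.58,9.865): [(43.338, 5.5641) (44.3073, 0) (70, 0) (70, 16) (50.5004, 16)]  |A|=386.5223
6. canonical 5-gon: [(43.338, 5.5641) (44.3073, 0) (70, 0) (70, 16) (50.5004, 16)]
7. shoelace: 386.5223

Area of P4's cell: 386.5223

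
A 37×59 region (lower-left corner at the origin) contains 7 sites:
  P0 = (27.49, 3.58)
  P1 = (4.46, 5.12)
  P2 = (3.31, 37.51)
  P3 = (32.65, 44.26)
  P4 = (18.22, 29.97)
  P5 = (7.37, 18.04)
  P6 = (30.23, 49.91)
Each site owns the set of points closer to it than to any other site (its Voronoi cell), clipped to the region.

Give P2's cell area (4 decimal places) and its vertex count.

Area of P2's cell: 392.0641 (5 vertices)

1. box [0,37]×[0,59]: [(0, 0) (37, 0) (37, 59) (0, 59)]
2. ⊥bis P2·P0 via (15.4,20.545): [(0, 9.5703) (37, 35.9381) (37, 59) (0, 59)]  |A|=1341.0948
3. ⊥bis P2·P1 via (3.885,21.315): [(0, 21.1771) (17.1409, 21.7856) (37, 35.9381) (37, 59) (0, 59)]  |A|=1241.6194
4. ⊥bis P2·P3 via (17.98,40.885): [(0, 21.1771) (17.1409, 21.7856) (21.6369, 24.9897) (13.8124, 59) (0, 59)]  |A|=670.1601
5. ⊥bis P2·P4 via (10.765,33.74): [(0, 21.1771) (4.4926, 21.3366) (16.8538, 45.7803) (13.8124, 59) (0, 59)]  |A|=463.9498
6. ⊥bis P2·P5 via (5.34,27.775): [(0, 26.6615) (8.0324, 28.3364) (16.8538, 45.7803) (13.8124, 59) (0, 59)]  |A|=426.4819
7. ⊥bis P2·P6 via (16.77,43.71): [(0, 26.6615) (8.0324, 28.3364) (16.3109, 44.7067) (9.7271, 59) (0, 59)]  |A|=392.0641
8. canonical 5-gon: [(0, 26.6615) (8.0324, 28.3364) (16.3109, 44.7067) (9.7271, 59) (0, 59)]
9. shoelace: 392.0641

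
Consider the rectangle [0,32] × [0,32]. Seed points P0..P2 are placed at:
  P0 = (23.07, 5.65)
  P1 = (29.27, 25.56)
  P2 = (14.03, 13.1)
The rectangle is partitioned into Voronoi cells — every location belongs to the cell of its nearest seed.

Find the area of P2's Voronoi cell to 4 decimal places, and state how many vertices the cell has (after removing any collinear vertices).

Area of P2's cell: 563.9394 (5 vertices)

1. box [0,32]×[0,32]: [(0, 0) (32, 0) (32, 32) (0, 32)]
2. ⊥bis P2·P0 via (18.55,9.375): [(0, 0) (10.8239, 0) (32, 25.6955) (32, 32) (0, 32)]  |A|=751.9346
3. ⊥bis P2·P1 via (21.65,19.33): [(0, 0) (10.8239, 0) (24.1919, 16.221) (11.2912, 32) (0, 32)]  |A|=563.9394
4. canonical 5-gon: [(0, 0) (10.8239, 0) (24.1919, 16.221) (11.2912, 32) (0, 32)]
5. shoelace: 563.9394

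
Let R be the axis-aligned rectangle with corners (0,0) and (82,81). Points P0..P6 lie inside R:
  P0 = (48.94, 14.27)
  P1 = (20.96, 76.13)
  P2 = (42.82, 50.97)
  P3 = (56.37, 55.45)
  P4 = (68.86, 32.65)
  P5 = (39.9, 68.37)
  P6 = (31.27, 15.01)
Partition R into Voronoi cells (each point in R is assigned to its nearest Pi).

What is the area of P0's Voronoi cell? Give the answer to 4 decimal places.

Area of P0's cell: 825.4037

1. box [0,82]×[0,81]: [(0, 0) (82, 0) (82, 81) (0, 81)]
2. ⊥bis P0·P1 via (34.95,45.2): [(0, 29.3917) (0, 0) (82, 0) (82, 66.4813)]  |A|=3930.7918
3. ⊥bis P0·P2 via (45.88,32.62): [(0, 24.9692) (0, 0) (82, 0) (82, 38.6433)]  |A|=2608.1103
4. ⊥bis P0·P3 via (52.655,34.86): [(55.8528, 34.283) (0, 24.9692) (0, 0) (82, 0) (82, 29.5654)]  |A|=2489.4291
5. ⊥bis P0·P4 via (58.9,23.46): [(49.839, 33.2802) (0, 24.9692) (0, 0) (80.5463, 0)]  |A|=1962.5177
6. ⊥bis P0·P5 via (44.42,41.32): [(49.839, 33.2802) (0, 24.9692) (0, 0) (80.5463, 0)]  |A|=1962.5177
7. ⊥bis P0·P6 via (40.105,14.64): [(49.839, 33.2802) (40.8227, 31.7767) (39.4919, 0) (80.5463, 0)]  |A|=825.4037
8. canonical 4-gon: [(49.839, 33.2802) (40.8227, 31.7767) (39.4919, 0) (80.5463, 0)]
9. shoelace: 825.4037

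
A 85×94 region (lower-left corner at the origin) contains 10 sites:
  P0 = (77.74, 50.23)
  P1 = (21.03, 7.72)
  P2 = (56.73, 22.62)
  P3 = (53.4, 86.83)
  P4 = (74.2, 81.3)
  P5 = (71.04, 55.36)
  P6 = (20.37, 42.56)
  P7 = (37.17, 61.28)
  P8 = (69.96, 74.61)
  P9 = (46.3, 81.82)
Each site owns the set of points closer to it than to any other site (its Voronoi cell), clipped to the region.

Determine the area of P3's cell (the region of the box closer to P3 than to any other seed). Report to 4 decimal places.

1. box [0,85]×[0,94]: [(0, 0) (85, 0) (85, 94) (0, 94)]
2. ⊥bis P3·P0 via (65.57,68.53): [(0, 24.9242) (85, 81.4515) (85, 94) (0, 94)]  |A|=3469.0353
3. ⊥bis P3·P1 via (37.215,47.275): [(0, 62.5025) (34.9825, 48.1885) (85, 81.4515) (85, 94) (0, 94)]  |A|=2811.7425
4. ⊥bis P3·P2 via (55.065,54.725): [(0, 62.5025) (23.0637, 53.0654) (43.9442, 54.1483) (85, 81.4515) (85, 94) (0, 94)]  |A|=2754.3732
5. ⊥bis P3·P4 via (63.8,84.065): [(0, 62.5025) (23.0637, 53.0654) (43.9442, 54.1483) (58.4025, 63.7634) (66.4414, 94) (0, 94)]  |A|=2306.919
6. ⊥bis P3·P5 via (62.22,71.095): [(0, 62.5025) (23.0637, 53.0654) (30.7677, 53.4649) (60.0245, 69.8644) (66.4414, 94) (0, 94)]  |A|=2172.5647
7. ⊥bis P3·P6 via (36.885,64.695): [(0, 92.215) (42.8554, 60.2405) (60.0245, 69.8644) (66.4414, 94) (0, 94)]  |A|=1336.0792
8. ⊥bis P3·P7 via (45.285,74.055): [(55.699, 67.4398) (60.0245, 69.8644) (66.4414, 94) (13.8867, 94)]  |A|=742.3532
9. ⊥bis P3·P8 via (61.68,80.72): [(53.099, 69.0914) (63.6038, 83.3271) (66.4414, 94) (13.8867, 94)]  |A|=690.3941
10. ⊥bis P3·P9 via (49.85,84.325): [(56.9331, 74.2871) (63.6038, 83.3271) (66.4414, 94) (43.023, 94)]  |A|=253.5942
11. canonical 4-gon: [(56.9331, 74.2871) (63.6038, 83.3271) (66.4414, 94) (43.023, 94)]
12. shoelace: 253.5942

Area of P3's cell: 253.5942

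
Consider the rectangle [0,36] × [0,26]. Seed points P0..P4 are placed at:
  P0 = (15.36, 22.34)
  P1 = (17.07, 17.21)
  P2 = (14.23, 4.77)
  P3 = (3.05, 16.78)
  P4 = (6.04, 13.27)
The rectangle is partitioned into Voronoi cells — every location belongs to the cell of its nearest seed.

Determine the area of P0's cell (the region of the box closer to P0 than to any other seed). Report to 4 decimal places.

1. box [0,36]×[0,26]: [(0, 0) (36, 0) (36, 26) (0, 26)]
2. ⊥bis P0·P1 via (16.215,19.775): [(0, 14.37) (34.89, 26) (0, 26)]  |A|=202.8853
3. ⊥bis P0·P2 via (14.795,13.555): [(0, 14.5065) (0.3433, 14.4844) (34.89, 26) (0, 26)]  |A|=202.8619
4. ⊥bis P0·P3 via (9.205,19.56): [(10.0379, 17.716) (34.89, 26) (6.2963, 26)]  |A|=118.4357
5. ⊥bis P0·P4 via (10.7,17.805): [(9.3894, 19.1517) (10.6033, 17.9044) (34.89, 26) (6.2963, 26)]  |A|=117.9688
6. canonical 4-gon: [(9.3894, 19.1517) (10.6033, 17.9044) (34.89, 26) (6.2963, 26)]
7. shoelace: 117.9688

Area of P0's cell: 117.9688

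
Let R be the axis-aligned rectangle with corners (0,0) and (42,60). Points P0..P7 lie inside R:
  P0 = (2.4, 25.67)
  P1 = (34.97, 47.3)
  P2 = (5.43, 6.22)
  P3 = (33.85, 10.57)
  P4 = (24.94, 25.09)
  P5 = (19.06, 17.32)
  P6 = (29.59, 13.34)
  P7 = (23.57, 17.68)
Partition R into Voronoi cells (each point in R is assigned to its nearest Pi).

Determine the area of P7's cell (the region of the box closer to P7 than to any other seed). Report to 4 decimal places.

1. box [0,42]×[0,60]: [(0, 0) (42, 0) (42, 60) (0, 60)]
2. ⊥bis P7·P0 via (12.985,21.675): [(4.8044, 0) (42, 0) (42, 60) (27.4497, 60)]  |A|=1552.3783
3. ⊥bis P7·P1 via (29.27,32.49): [(18.6146, 36.591) (4.8044, 0) (42, 0) (42, 27.5905)]  |A|=1003.1198
4. ⊥bis P7·P2 via (14.5,11.95): [(18.6146, 36.591) (11.2539, 17.0883) (22.0494, 0) (42, 0) (42, 27.5905)]  |A|=855.7757
5. ⊥bis P7·P3 via (28.71,14.125): [(38.8593, 28.7993) (18.6146, 36.591) (11.2539, 17.0883) (20.5654, 2.3491)]  |A|=484.0532
6. ⊥bis P7·P4 via (24.255,21.385): [(32.6569, 19.8316) (13.6178, 23.3517) (11.2539, 17.0883) (20.5654, 2.3491)]  |A|=234.2887
7. ⊥bis P7·P5 via (21.315,17.5): [(22.3217, 4.8885) (32.6569, 19.8316) (20.9562, 21.9949)]  |A|=98.6016
8. ⊥bis P7·P6 via (26.58,15.51): [(21.9829, 9.1333) (30.0439, 20.3147) (20.9562, 21.9949)]  |A|=57.5784
9. canonical 3-gon: [(21.9829, 9.1333) (30.0439, 20.3147) (20.9562, 21.9949)]
10. shoelace: 57.5784

Area of P7's cell: 57.5784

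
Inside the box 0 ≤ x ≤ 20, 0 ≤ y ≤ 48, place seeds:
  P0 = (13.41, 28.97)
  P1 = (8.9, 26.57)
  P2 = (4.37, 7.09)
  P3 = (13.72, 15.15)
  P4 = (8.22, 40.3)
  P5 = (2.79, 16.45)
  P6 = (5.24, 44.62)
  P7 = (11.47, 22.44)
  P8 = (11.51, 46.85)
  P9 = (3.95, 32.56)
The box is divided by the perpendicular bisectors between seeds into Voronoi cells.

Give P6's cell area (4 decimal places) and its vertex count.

1. box [0,20]×[0,48]: [(0, 0) (20, 0) (20, 48) (0, 48)]
2. ⊥bis P6·P0 via (9.325,36.795): [(0, 31.9269) (20, 42.3678) (20, 48) (0, 48)]  |A|=217.0524
3. ⊥bis P6·P1 via (7.07,35.595): [(0, 34.1614) (6.9986, 35.5805) (20, 42.3678) (20, 48) (0, 48)]  |A|=209.2332
4. ⊥bis P6·P2 via (4.805,25.855): [(0, 34.1614) (6.9986, 35.5805) (20, 42.3678) (20, 48) (0, 48)]  |A|=209.2332
5. ⊥bis P6·P3 via (9.48,29.885): [(0, 34.1614) (6.9986, 35.5805) (20, 42.3678) (20, 48) (0, 48)]  |A|=209.2332
6. ⊥bis P6·P4 via (6.73,42.46): [(0, 37.8175) (14.7611, 48) (0, 48)]  |A|=75.1523
7. ⊥bis P6·P5 via (4.015,30.535): [(0, 37.8175) (14.7611, 48) (0, 48)]  |A|=75.1523
8. ⊥bis P6·P7 via (8.355,33.53): [(0, 37.8175) (14.7611, 48) (0, 48)]  |A|=75.1523
9. ⊥bis P6·P8 via (8.375,45.735): [(0, 37.8175) (8.9862, 44.0164) (7.5694, 48) (0, 48)]  |A|=60.8278
10. ⊥bis P6·P9 via (4.595,38.59): [(0, 39.0815) (1.5863, 38.9118) (8.9862, 44.0164) (7.5694, 48) (0, 48)]  |A|=59.8253
11. canonical 5-gon: [(0, 39.0815) (1.5863, 38.9118) (8.9862, 44.0164) (7.5694, 48) (0, 48)]
12. shoelace: 59.8253

Area of P6's cell: 59.8253 (5 vertices)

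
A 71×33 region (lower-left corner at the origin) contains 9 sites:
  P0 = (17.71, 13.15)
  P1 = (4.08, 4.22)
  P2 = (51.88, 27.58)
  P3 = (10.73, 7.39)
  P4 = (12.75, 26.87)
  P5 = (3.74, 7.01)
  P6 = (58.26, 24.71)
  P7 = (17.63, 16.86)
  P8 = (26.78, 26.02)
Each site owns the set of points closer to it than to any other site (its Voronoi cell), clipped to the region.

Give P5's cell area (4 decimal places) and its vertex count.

Area of P5's cell: 94.5208 (5 vertices)

1. box [0,71]×[0,33]: [(0, 0) (71, 0) (71, 33) (0, 33)]
2. ⊥bis P5·P0 via (10.725,10.08): [(0, 0) (15.1553, 0) (0.6514, 33) (0, 33)]  |A|=260.8097
3. ⊥bis P5·P1 via (3.91,5.615): [(0, 5.1385) (12.2412, 6.6303) (0.6514, 33) (0, 33)]  |A|=179.1171
4. ⊥bis P5·P2 via (27.81,17.295): [(0, 5.1385) (12.2412, 6.6303) (0.6514, 33) (0, 33)]  |A|=179.1171
5. ⊥bis P5·P3 via (7.235,7.2): [(0, 5.1385) (7.2987, 6.028) (6.5637, 19.5479) (0.6514, 33) (0, 33)]  |A|=145.4847
6. ⊥bis P5·P4 via (8.245,16.94): [(0, 20.6806) (0, 5.1385) (7.2987, 6.028) (6.6666, 17.6561)]  |A|=94.5224
7. ⊥bis P5·P6 via (31,15.86): [(0, 20.6806) (0, 5.1385) (7.2987, 6.028) (6.6666, 17.6561)]  |A|=94.5224
8. ⊥bis P5·P7 via (10.685,11.935): [(6.6096, 17.6819) (0, 20.6806) (0, 5.1385) (7.2987, 6.028) (6.6698, 17.5971)]  |A|=94.5208
9. ⊥bis P5·P8 via (15.26,16.515): [(6.6096, 17.6819) (0, 20.6806) (0, 5.1385) (7.2987, 6.028) (6.6698, 17.5971)]  |A|=94.5208
10. canonical 5-gon: [(6.6096, 17.6819) (0, 20.6806) (0, 5.1385) (7.2987, 6.028) (6.6698, 17.5971)]
11. shoelace: 94.5208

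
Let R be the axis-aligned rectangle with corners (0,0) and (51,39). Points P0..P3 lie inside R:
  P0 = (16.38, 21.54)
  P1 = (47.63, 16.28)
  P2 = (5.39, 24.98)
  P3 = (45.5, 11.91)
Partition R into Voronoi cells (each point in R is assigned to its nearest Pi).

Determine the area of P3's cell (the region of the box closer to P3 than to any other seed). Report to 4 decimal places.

Area of P3's cell: 380.1639

1. box [0,51]×[0,39]: [(0, 0) (51, 0) (51, 39) (0, 39)]
2. ⊥bis P3·P0 via (30.94,16.725): [(25.409, 0) (51, 0) (51, 39) (38.3064, 39)]  |A|=746.5499
3. ⊥bis P3·P1 via (46.565,14.095): [(32.3599, 21.0187) (25.409, 0) (51, 0) (51, 11.9333)]  |A|=380.1639
4. ⊥bis P3·P2 via (25.445,18.445): [(32.3599, 21.0187) (25.409, 0) (51, 0) (51, 11.9333)]  |A|=380.1639
5. canonical 4-gon: [(32.3599, 21.0187) (25.409, 0) (51, 0) (51, 11.9333)]
6. shoelace: 380.1639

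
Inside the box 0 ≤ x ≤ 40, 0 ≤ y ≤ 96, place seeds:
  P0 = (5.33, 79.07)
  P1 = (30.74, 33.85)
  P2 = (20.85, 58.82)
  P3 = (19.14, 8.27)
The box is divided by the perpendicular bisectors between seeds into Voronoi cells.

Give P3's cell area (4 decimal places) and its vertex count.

1. box [0,40]×[0,96]: [(0, 0) (40, 0) (40, 96) (0, 96)]
2. ⊥bis P3·P0 via (12.235,43.67): [(0, 41.2835) (0, 0) (40, 0) (40, 49.0857)]  |A|=1807.3845
3. ⊥bis P3·P1 via (24.94,21.06): [(0, 32.3698) (0, 0) (40, 0) (40, 14.2306)]  |A|=932.0075
4. ⊥bis P3·P2 via (19.995,33.545): [(0, 32.3698) (0, 0) (40, 0) (40, 14.2306)]  |A|=932.0075
5. canonical 4-gon: [(0, 32.3698) (0, 0) (40, 0) (40, 14.2306)]
6. shoelace: 932.0075

Area of P3's cell: 932.0075 (4 vertices)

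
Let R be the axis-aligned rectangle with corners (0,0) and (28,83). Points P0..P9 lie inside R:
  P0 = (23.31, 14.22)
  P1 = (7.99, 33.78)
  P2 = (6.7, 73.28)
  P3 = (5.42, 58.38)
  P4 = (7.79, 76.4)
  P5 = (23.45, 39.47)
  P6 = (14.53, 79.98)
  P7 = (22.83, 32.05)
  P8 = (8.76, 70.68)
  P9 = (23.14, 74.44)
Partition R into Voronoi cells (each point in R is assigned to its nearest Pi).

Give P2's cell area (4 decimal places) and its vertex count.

1. box [0,28]×[0,83]: [(0, 0) (28, 0) (28, 83) (0, 83)]
2. ⊥bis P2·P0 via (15.005,43.75): [(0, 39.53) (28, 47.4047) (28, 83) (0, 83)]  |A|=1106.9141
3. ⊥bis P2·P1 via (7.345,53.53): [(0, 53.2901) (28, 54.2046) (28, 83) (0, 83)]  |A|=819.0745
4. ⊥bis P2·P3 via (6.06,65.83): [(0, 66.3506) (28, 63.9452) (28, 83) (0, 83)]  |A|=499.8586
5. ⊥bis P2·P4 via (7.245,74.84): [(0, 77.3711) (0, 66.3506) (28, 63.9452) (28, 67.5891)]  |A|=205.3009
6. ⊥bis P2·P5 via (15.075,56.375): [(0, 77.3711) (0, 66.3506) (28, 63.9452) (28, 67.5891)]  |A|=205.3009
7. ⊥bis P2·P6 via (10.615,76.63): [(14.2368, 72.3973) (0, 77.3711) (0, 66.3506) (20.951, 64.5508)]  |A|=154.6031
8. ⊥bis P2·P7 via (14.765,52.665): [(14.2368, 72.3973) (0, 77.3711) (0, 66.3506) (20.951, 64.5508)]  |A|=154.6031
9. ⊥bis P2·P8 via (7.73,71.98): [(10.0867, 73.8472) (0, 77.3711) (0, 66.3506) (0.5638, 66.3022)]  |A|=57.9378
10. ⊥bis P2·P9 via (14.92,73.86): [(10.0867, 73.8472) (0, 77.3711) (0, 66.3506) (0.5638, 66.3022)]  |A|=57.9378
11. canonical 4-gon: [(10.0867, 73.8472) (0, 77.3711) (0, 66.3506) (0.5638, 66.3022)]
12. shoelace: 57.9378

Area of P2's cell: 57.9378 (4 vertices)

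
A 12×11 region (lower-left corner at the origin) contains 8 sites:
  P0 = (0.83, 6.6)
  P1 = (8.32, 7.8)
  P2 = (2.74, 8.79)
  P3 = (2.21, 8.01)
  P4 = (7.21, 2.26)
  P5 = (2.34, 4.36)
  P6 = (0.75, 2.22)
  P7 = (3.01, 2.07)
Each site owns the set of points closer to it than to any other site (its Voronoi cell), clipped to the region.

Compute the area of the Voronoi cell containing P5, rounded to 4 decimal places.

1. box [0,12]×[0,11]: [(0, 0) (12, 0) (12, 11) (0, 11)]
2. ⊥bis P5·P0 via (1.585,5.48): [(0, 4.4115) (0, 0) (12, 0) (12, 11) (9.7736, 11)]  |A|=99.8035
3. ⊥bis P5·P1 via (5.33,6.08): [(4.5323, 7.4668) (0, 4.4115) (0, 0) (8.8275, 0)]  |A|=42.9537
4. ⊥bis P5·P2 via (2.54,6.575): [(5.1825, 6.3364) (3.1303, 6.5217) (0, 4.4115) (0, 0) (8.8275, 0)]  |A|=41.854
5. ⊥bis P5·P3 via (2.275,6.185): [(5.2095, 6.2895) (2.6507, 6.1984) (0, 4.4115) (0, 0) (8.8275, 0)]  |A|=41.4166
6. ⊥bis P5·P4 via (4.775,3.31): [(5.6955, 5.4446) (5.2095, 6.2895) (2.6507, 6.1984) (0, 4.4115) (0, 0) (3.3477, 0)]  |A|=26.4987
7. ⊥bis P5·P6 via (1.545,3.29): [(3.9847, 1.4773) (5.6955, 5.4446) (5.2095, 6.2895) (2.6507, 6.1984) (0.0186, 4.4241)]  |A|=15.1843
8. ⊥bis P5·P7 via (2.675,3.215): [(1.9367, 2.999) (5.0313, 3.9044) (5.6955, 5.4446) (5.2095, 6.2895) (2.6507, 6.1984) (0.0186, 4.4241)]  |A|=11.9026
9. canonical 6-gon: [(1.9367, 2.999) (5.0313, 3.9044) (5.6955, 5.4446) (5.2095, 6.2895) (2.6507, 6.1984) (0.0186, 4.4241)]
10. shoelace: 11.9026

Area of P5's cell: 11.9026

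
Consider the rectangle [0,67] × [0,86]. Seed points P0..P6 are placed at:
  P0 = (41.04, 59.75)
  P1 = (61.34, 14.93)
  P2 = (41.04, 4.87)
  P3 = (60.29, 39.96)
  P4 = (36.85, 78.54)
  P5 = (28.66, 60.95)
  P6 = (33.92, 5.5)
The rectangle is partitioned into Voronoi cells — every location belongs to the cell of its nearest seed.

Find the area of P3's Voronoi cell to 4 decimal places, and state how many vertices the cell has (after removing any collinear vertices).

1. box [0,67]×[0,86]: [(0, 0) (67, 0) (67, 86) (0, 86)]
2. ⊥bis P3·P0 via (50.665,49.855): [(0, 0.5725) (0, 0) (67, 0) (67, 65.7443)]  |A|=2221.611
3. ⊥bis P3·P1 via (60.815,27.445): [(26.1305, 25.99) (67, 27.7045) (67, 65.7443)]  |A|=777.3334
4. ⊥bis P3·P2 via (50.665,22.415): [(32.6278, 32.31) (42.8684, 26.6921) (67, 27.7045) (67, 65.7443)]  |A|=726.7228
5. ⊥bis P3·P4 via (48.57,59.25): [(32.6278, 32.31) (42.8684, 26.6921) (67, 27.7045) (67, 65.7443)]  |A|=726.7228
6. ⊥bis P3·P5 via (44.475,50.455): [(32.6278, 32.31) (42.8684, 26.6921) (67, 27.7045) (67, 65.7443)]  |A|=726.7228
7. ⊥bis P3·P6 via (47.105,22.73): [(33.49, 33.1487) (39.5444, 28.5157) (42.8684, 26.6921) (67, 27.7045) (67, 65.7443)]  |A|=722.1868
8. canonical 5-gon: [(33.49, 33.1487) (39.5444, 28.5157) (42.8684, 26.6921) (67, 27.7045) (67, 65.7443)]
9. shoelace: 722.1868

Area of P3's cell: 722.1868 (5 vertices)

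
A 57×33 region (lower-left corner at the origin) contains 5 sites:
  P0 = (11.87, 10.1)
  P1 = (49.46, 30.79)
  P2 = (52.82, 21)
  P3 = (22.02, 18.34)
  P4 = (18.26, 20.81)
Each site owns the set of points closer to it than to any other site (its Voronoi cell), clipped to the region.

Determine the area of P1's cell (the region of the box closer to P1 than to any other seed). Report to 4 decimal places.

1. box [0,57]×[0,33]: [(0, 0) (57, 0) (57, 33) (0, 33)]
2. ⊥bis P1·P0 via (30.665,20.445): [(41.9182, 0) (57, 0) (57, 33) (23.7546, 33)]  |A|=797.3996
3. ⊥bis P1·P2 via (51.14,25.895): [(31.3952, 19.1184) (57, 27.9062) (57, 33) (23.7546, 33)]  |A|=295.9624
4. ⊥bis P1·P3 via (35.74,24.565): [(37.2928, 21.1425) (57, 27.9062) (57, 33) (31.9129, 33)]  |A|=198.9268
5. ⊥bis P1·P4 via (33.86,25.8): [(37.2928, 21.1425) (57, 27.9062) (57, 33) (31.9129, 33)]  |A|=198.9268
6. canonical 4-gon: [(37.2928, 21.1425) (57, 27.9062) (57, 33) (31.9129, 33)]
7. shoelace: 198.9268

Area of P1's cell: 198.9268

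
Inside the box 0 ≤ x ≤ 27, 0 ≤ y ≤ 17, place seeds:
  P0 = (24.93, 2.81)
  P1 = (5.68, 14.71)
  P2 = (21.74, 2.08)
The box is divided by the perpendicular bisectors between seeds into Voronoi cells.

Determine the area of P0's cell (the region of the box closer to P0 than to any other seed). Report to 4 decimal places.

Area of P0's cell: 85.7687

1. box [0,27]×[0,17]: [(0, 0) (27, 0) (27, 17) (0, 17)]
2. ⊥bis P0·P1 via (15.305,8.76): [(9.8897, 0) (27, 0) (27, 17) (20.3988, 17)]  |A|=201.5474
3. ⊥bis P0·P2 via (23.335,2.445): [(20.1108, 16.5341) (23.8945, 0) (27, 0) (27, 17) (20.3988, 17)]  |A|=85.7687
4. canonical 5-gon: [(20.1108, 16.5341) (23.8945, 0) (27, 0) (27, 17) (20.3988, 17)]
5. shoelace: 85.7687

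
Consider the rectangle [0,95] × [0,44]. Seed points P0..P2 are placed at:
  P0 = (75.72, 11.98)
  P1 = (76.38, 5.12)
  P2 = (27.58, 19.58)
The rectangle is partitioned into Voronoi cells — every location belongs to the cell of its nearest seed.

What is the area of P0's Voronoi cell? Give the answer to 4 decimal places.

Area of P0's cell: 1492.6126

1. box [0,95]×[0,44]: [(0, 0) (95, 0) (95, 44) (0, 44)]
2. ⊥bis P0·P1 via (76.05,8.55): [(0, 1.2332) (95, 10.3732) (95, 44) (0, 44)]  |A|=3628.6953
3. ⊥bis P0·P2 via (51.65,15.78): [(50.1146, 6.0548) (95, 10.3732) (95, 44) (56.1052, 44)]  |A|=1492.6126
4. canonical 4-gon: [(50.1146, 6.0548) (95, 10.3732) (95, 44) (56.1052, 44)]
5. shoelace: 1492.6126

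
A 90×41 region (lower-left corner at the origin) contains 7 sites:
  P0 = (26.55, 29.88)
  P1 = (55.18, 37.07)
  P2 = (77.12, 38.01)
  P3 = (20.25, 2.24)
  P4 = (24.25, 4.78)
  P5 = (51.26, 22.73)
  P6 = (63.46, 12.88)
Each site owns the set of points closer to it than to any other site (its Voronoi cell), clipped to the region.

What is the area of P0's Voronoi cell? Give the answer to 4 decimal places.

Area of P0's cell: 888.9865

1. box [0,90]×[0,41]: [(0, 0) (90, 0) (90, 41) (0, 41)]
2. ⊥bis P0·P1 via (40.865,33.475): [(0, 0) (49.2717, 0) (38.9752, 41) (0, 41)]  |A|=1809.0626
3. ⊥bis P0·P2 via (51.835,33.945): [(0, 0) (49.2717, 0) (38.9752, 41) (0, 41)]  |A|=1809.0626
4. ⊥bis P0·P3 via (23.4,16.06): [(0, 21.3936) (46.5645, 10.7801) (38.9752, 41) (0, 41)]  |A|=1045.3949
5. ⊥bis P0·P4 via (25.4,17.33): [(0, 21.3936) (12.7375, 18.4903) (45.3793, 15.4992) (38.9752, 41) (0, 41)]  |A|=970.147
6. ⊥bis P0·P5 via (38.905,26.305): [(0, 21.3936) (12.7375, 18.4903) (36.0263, 16.3563) (40.9183, 33.2628) (38.9752, 41) (0, 41)]  |A|=888.9865
7. ⊥bis P0·P6 via (45.005,21.38): [(0, 21.3936) (12.7375, 18.4903) (36.0263, 16.3563) (40.9183, 33.2628) (38.9752, 41) (0, 41)]  |A|=888.9865
8. canonical 6-gon: [(0, 21.3936) (12.7375, 18.4903) (36.0263, 16.3563) (40.9183, 33.2628) (38.9752, 41) (0, 41)]
9. shoelace: 888.9865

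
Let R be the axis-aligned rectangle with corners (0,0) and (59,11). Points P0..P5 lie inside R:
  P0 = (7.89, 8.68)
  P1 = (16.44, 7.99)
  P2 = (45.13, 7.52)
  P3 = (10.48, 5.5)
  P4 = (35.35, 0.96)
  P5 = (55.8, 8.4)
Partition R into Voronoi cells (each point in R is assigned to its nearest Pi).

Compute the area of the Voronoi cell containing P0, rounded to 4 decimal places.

1. box [0,59]×[0,11]: [(0, 0) (59, 0) (59, 11) (0, 11)]
2. ⊥bis P0·P1 via (12.165,8.335): [(0, 0) (11.4924, 0) (12.3801, 11) (0, 11)]  |A|=131.2983
3. ⊥bis P0·P2 via (26.51,8.1): [(0, 0) (11.4924, 0) (12.3801, 11) (0, 11)]  |A|=131.2983
4. ⊥bis P0·P3 via (9.185,7.09): [(0, 0) (0.4799, 0) (12.2671, 9.6003) (12.3801, 11) (0, 11)]  |A|=78.4371
5. ⊥bis P0·P4 via (21.62,4.82): [(0, 0) (0.4799, 0) (12.2671, 9.6003) (12.3801, 11) (0, 11)]  |A|=78.4371
6. ⊥bis P0·P5 via (31.845,8.54): [(0, 0) (0.4799, 0) (12.2671, 9.6003) (12.3801, 11) (0, 11)]  |A|=78.4371
7. canonical 5-gon: [(0, 0) (0.4799, 0) (12.2671, 9.6003) (12.3801, 11) (0, 11)]
8. shoelace: 78.4371

Area of P0's cell: 78.4371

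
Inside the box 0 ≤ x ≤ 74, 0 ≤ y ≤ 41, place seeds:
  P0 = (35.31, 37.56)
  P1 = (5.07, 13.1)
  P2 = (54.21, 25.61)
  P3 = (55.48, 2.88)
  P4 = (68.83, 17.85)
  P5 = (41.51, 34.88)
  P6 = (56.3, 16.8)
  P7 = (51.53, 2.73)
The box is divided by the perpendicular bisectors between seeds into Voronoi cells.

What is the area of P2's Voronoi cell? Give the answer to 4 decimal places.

Area of P2's cell: 379.7129

1. box [0,74]×[0,41]: [(0, 0) (74, 0) (74, 41) (0, 41)]
2. ⊥bis P2·P0 via (44.76,31.585): [(24.7896, 0) (74, 0) (74, 41) (50.7129, 41)]  |A|=1486.1996
3. ⊥bis P2·P1 via (29.64,19.355): [(31.7606, 11.0252) (34.5674, 0) (74, 0) (74, 41) (50.7129, 41)]  |A|=1432.2983
4. ⊥bis P2·P3 via (54.845,14.245): [(33.0255, 13.0259) (74, 15.3153) (74, 41) (50.7129, 41)]  |A|=851.928
5. ⊥bis P2·P4 via (61.52,21.73): [(33.0255, 13.0259) (57.6297, 14.4006) (71.7481, 41) (50.7129, 41)]  |A|=611.7452
6. ⊥bis P2·P5 via (47.86,30.245): [(35.3877, 13.1579) (57.6297, 14.4006) (71.7481, 41) (55.7103, 41)]  |A|=510.3025
7. ⊥bis P2·P6 via (55.255,21.205): [(38.331, 17.1901) (62.1037, 22.8297) (71.7481, 41) (55.7103, 41)]  |A|=379.7129
8. ⊥bis P2·P7 via (52.87,14.17): [(38.331, 17.1901) (62.1037, 22.8297) (71.7481, 41) (55.7103, 41)]  |A|=379.7129
9. canonical 4-gon: [(38.331, 17.1901) (62.1037, 22.8297) (71.7481, 41) (55.7103, 41)]
10. shoelace: 379.7129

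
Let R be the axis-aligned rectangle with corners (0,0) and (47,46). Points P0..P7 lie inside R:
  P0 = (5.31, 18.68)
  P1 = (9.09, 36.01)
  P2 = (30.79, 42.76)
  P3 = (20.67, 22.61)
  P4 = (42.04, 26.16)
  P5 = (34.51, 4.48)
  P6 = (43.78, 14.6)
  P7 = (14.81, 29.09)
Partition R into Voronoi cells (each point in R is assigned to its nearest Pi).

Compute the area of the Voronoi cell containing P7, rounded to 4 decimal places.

Area of P7's cell: 154.7603

1. box [0,47]×[0,46]: [(0, 0) (47, 0) (47, 46) (0, 46)]
2. ⊥bis P7·P0 via (10.06,23.885): [(0, 33.0656) (36.2329, 0) (47, 0) (47, 46) (0, 46)]  |A|=1562.9683
3. ⊥bis P7·P1 via (11.95,32.55): [(5.976, 27.612) (36.2329, 0) (47, 0) (47, 46) (28.2217, 46)]  |A|=1264.8496
4. ⊥bis P7·P2 via (22.8,35.925): [(19.997, 39.2016) (5.976, 27.612) (36.2329, 0) (47, 0) (47, 7.6356)]  |A|=683.0424
5. ⊥bis P7·P3 via (17.74,25.85): [(25.4524, 32.8244) (19.997, 39.2016) (5.976, 27.612) (12.801, 21.3836)]  |A|=154.7603
6. ⊥bis P7·P4 via (28.425,27.625): [(25.4524, 32.8244) (19.997, 39.2016) (5.976, 27.612) (12.801, 21.3836)]  |A|=154.7603
7. ⊥bis P7·P5 via (24.66,16.785): [(25.4524, 32.8244) (19.997, 39.2016) (5.976, 27.612) (12.801, 21.3836)]  |A|=154.7603
8. ⊥bis P7·P6 via (29.295,21.845): [(25.4524, 32.8244) (19.997, 39.2016) (5.976, 27.612) (12.801, 21.3836)]  |A|=154.7603
9. canonical 4-gon: [(25.4524, 32.8244) (19.997, 39.2016) (5.976, 27.612) (12.801, 21.3836)]
10. shoelace: 154.7603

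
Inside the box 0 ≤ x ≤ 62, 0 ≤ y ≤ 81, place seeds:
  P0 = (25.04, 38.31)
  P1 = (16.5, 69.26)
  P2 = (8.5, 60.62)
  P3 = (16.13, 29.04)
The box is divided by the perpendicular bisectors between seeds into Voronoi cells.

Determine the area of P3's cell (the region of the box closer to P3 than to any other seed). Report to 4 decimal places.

1. box [0,62]×[0,81]: [(0, 0) (62, 0) (62, 81) (0, 81)]
2. ⊥bis P3·P0 via (20.585,33.675): [(0, 53.4606) (0, 0) (55.6206, 0)]  |A|=1486.755
3. ⊥bis P3·P1 via (16.315,49.15): [(4.3704, 49.2599) (0, 49.3001) (0, 0) (55.6206, 0)]  |A|=1477.6634
4. ⊥bis P3·P2 via (12.315,44.83): [(9.6494, 44.186) (0, 41.8546) (0, 0) (55.6206, 0)]  |A|=1430.7598
5. canonical 4-gon: [(9.6494, 44.186) (0, 41.8546) (0, 0) (55.6206, 0)]
6. shoelace: 1430.7598

Area of P3's cell: 1430.7598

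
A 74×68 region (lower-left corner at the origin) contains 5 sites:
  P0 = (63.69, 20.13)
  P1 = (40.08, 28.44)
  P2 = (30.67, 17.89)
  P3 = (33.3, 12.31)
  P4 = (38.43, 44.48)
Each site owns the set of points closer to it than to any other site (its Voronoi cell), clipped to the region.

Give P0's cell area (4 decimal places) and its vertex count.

Area of P0's cell: 997.5236 (5 vertices)

1. box [0,74]×[0,68]: [(0, 0) (74, 0) (74, 68) (0, 68)]
2. ⊥bis P0·P1 via (51.885,24.285): [(43.3374, 0) (74, 0) (74, 68) (67.2713, 68)]  |A|=1271.3019
3. ⊥bis P0·P2 via (47.18,19.01): [(47.6403, 12.2251) (48.4696, 0) (74, 0) (74, 68) (67.2713, 68)]  |A|=1239.9313
4. ⊥bis P0·P3 via (48.495,16.22): [(48.7279, 15.3151) (52.6688, 0) (74, 0) (74, 68) (67.2713, 68)]  |A|=1199.8469
5. ⊥bis P0·P4 via (51.06,32.305): [(56.8057, 38.2654) (48.7279, 15.3151) (52.6688, 0) (74, 0) (74, 56.1023)]  |A|=997.5236
6. canonical 5-gon: [(56.8057, 38.2654) (48.7279, 15.3151) (52.6688, 0) (74, 0) (74, 56.1023)]
7. shoelace: 997.5236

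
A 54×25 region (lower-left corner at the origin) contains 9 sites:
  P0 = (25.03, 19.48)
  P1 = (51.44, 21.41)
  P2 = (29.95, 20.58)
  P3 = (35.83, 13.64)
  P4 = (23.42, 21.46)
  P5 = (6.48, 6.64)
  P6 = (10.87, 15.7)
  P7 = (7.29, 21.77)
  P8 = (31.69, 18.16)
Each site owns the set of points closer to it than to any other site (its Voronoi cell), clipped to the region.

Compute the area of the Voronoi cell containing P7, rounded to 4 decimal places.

1. box [0,54]×[0,25]: [(0, 0) (54, 0) (54, 25) (0, 25)]
2. ⊥bis P7·P0 via (16.16,20.625): [(0, 0) (13.4976, 0) (16.7248, 25) (0, 25)]  |A|=377.7792
3. ⊥bis P7·P1 via (29.365,21.59): [(0, 0) (13.4976, 0) (16.7248, 25) (0, 25)]  |A|=377.7792
4. ⊥bis P7·P2 via (18.62,21.175): [(0, 0) (13.4976, 0) (16.7248, 25) (0, 25)]  |A|=377.7792
5. ⊥bis P7·P3 via (21.56,17.705): [(0, 0) (13.4976, 0) (16.7248, 25) (0, 25)]  |A|=377.7792
6. ⊥bis P7·P4 via (15.355,21.615): [(0, 0) (13.4976, 0) (15.1918, 13.1248) (15.4201, 25) (0, 25)]  |A|=370.0325
7. ⊥bis P7·P5 via (6.885,14.205): [(0, 14.5736) (15.204, 13.7596) (15.4201, 25) (0, 25)]  |A|=165.9252
8. ⊥bis P7·P6 via (9.08,18.735): [(0, 14.5736) (1.8558, 14.4742) (15.371, 22.4453) (15.4201, 25) (0, 25)]  |A|=107.8961
9. ⊥bis P7·P8 via (19.49,19.965): [(0, 14.5736) (1.8558, 14.4742) (15.371, 22.4453) (15.4201, 25) (0, 25)]  |A|=107.8961
10. canonical 5-gon: [(0, 14.5736) (1.8558, 14.4742) (15.371, 22.4453) (15.4201, 25) (0, 25)]
11. shoelace: 107.8961

Area of P7's cell: 107.8961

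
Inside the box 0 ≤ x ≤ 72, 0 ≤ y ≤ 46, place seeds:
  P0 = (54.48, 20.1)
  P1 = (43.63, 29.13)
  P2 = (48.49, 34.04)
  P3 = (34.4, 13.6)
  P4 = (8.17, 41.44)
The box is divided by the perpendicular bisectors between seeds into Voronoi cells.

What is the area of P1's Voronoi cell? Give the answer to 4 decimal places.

1. box [0,72]×[0,46]: [(0, 0) (72, 0) (72, 46) (0, 46)]
2. ⊥bis P1·P0 via (49.055,24.615): [(0, 0) (28.569, 0) (66.8528, 46) (0, 46)]  |A|=2194.7015
3. ⊥bis P1·P2 via (46.06,31.585): [(0, 0) (28.569, 0) (50.8829, 26.8113) (31.4967, 46) (0, 46)]  |A|=1855.4816
4. ⊥bis P1·P3 via (39.015,21.365): [(0, 44.5529) (43.9226, 18.4482) (50.8829, 26.8113) (31.4967, 46) (0, 46)]  |A|=613.5171
5. ⊥bis P1·P4 via (25.9,35.285): [(24.1373, 30.2073) (43.9226, 18.4482) (50.8829, 26.8113) (31.4967, 46) (29.6197, 46)]  |A|=362.1656
6. canonical 5-gon: [(24.1373, 30.2073) (43.9226, 18.4482) (50.8829, 26.8113) (31.4967, 46) (29.6197, 46)]
7. shoelace: 362.1656

Area of P1's cell: 362.1656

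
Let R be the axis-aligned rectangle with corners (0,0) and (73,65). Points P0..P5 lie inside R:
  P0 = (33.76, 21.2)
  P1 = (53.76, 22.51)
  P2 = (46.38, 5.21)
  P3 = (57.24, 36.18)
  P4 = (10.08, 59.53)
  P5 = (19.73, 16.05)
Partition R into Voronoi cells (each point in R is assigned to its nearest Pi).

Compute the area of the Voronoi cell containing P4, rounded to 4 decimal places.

1. box [0,73]×[0,65]: [(0, 0) (73, 0) (73, 65) (0, 65)]
2. ⊥bis P4·P0 via (21.92,40.365): [(0, 26.823) (61.7958, 65) (0, 65)]  |A|=1179.5902
3. ⊥bis P4·P1 via (31.92,41.02): [(0, 26.823) (41.7454, 52.613) (52.2437, 65) (0, 65)]  |A|=1120.429
4. ⊥bis P4·P2 via (28.23,32.37): [(0, 26.823) (41.7454, 52.613) (52.2437, 65) (0, 65)]  |A|=1120.429
5. ⊥bis P4·P3 via (33.66,47.855): [(0, 26.823) (33.4909, 47.5134) (42.1489, 65) (0, 65)]  |A|=1007.8111
6. ⊥bis P4·P5 via (14.905,37.79): [(0, 34.482) (19.3481, 38.7761) (33.4909, 47.5134) (42.1489, 65) (0, 65)]  |A|=933.7176
7. canonical 5-gon: [(0, 34.482) (19.3481, 38.7761) (33.4909, 47.5134) (42.1489, 65) (0, 65)]
8. shoelace: 933.7176

Area of P4's cell: 933.7176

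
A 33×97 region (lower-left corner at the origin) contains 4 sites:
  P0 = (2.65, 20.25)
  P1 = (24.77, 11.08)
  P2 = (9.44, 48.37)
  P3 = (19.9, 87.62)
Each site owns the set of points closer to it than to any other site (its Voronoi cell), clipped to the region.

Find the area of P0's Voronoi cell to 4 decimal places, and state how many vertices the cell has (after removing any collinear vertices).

Area of P0's cell: 469.9862 (4 vertices)

1. box [0,33]×[0,97]: [(0, 0) (33, 0) (33, 97) (0, 97)]
2. ⊥bis P0·P1 via (13.71,15.665): [(0, 0) (7.216, 0) (33, 62.1966) (33, 97) (0, 97)]  |A|=2399.1603
3. ⊥bis P0·P2 via (6.045,34.31): [(0, 35.7697) (0, 0) (7.216, 0) (20.0386, 30.931)]  |A|=469.9862
4. ⊥bis P0·P3 via (11.275,53.935): [(0, 35.7697) (0, 0) (7.216, 0) (20.0386, 30.931)]  |A|=469.9862
5. canonical 4-gon: [(0, 35.7697) (0, 0) (7.216, 0) (20.0386, 30.931)]
6. shoelace: 469.9862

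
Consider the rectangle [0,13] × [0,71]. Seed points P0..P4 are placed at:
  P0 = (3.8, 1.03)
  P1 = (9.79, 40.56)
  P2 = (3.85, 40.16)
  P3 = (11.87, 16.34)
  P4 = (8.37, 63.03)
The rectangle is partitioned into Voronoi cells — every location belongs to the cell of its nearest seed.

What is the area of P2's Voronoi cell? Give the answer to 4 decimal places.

Area of P2's cell: 173.9816

1. box [0,13]×[0,71]: [(0, 0) (13, 0) (13, 71) (0, 71)]
2. ⊥bis P2·P0 via (3.825,20.595): [(0, 20.5999) (13, 20.5833) (13, 71) (0, 71)]  |A|=655.3094
3. ⊥bis P2·P1 via (6.82,40.36): [(0, 20.5999) (8.1513, 20.5895) (4.7567, 71) (0, 71)]  |A|=325.3083
4. ⊥bis P2·P3 via (7.86,28.25): [(0, 25.6036) (7.6405, 28.1761) (4.7567, 71) (0, 71)]  |A|=275.2751
5. ⊥bis P2·P4 via (6.11,51.595): [(0, 52.8026) (0, 25.6036) (7.6405, 28.1761) (6.0628, 51.6043)]  |A|=173.9816
6. canonical 4-gon: [(0, 52.8026) (0, 25.6036) (7.6405, 28.1761) (6.0628, 51.6043)]
7. shoelace: 173.9816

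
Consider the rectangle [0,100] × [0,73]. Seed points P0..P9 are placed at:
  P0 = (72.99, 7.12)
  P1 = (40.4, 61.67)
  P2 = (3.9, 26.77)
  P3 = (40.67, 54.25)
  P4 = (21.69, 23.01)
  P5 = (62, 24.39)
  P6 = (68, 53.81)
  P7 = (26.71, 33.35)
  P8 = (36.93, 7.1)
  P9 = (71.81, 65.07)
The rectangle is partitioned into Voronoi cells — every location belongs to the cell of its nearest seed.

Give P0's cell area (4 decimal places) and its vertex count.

Area of P0's cell: 988.2613 (5 vertices)

1. box [0,100]×[0,73]: [(0, 0) (100, 0) (100, 73) (0, 73)]
2. ⊥bis P0·P1 via (56.695,34.395): [(0, 0.5235) (0, 0) (100, 0) (100, 60.2669)]  |A|=3039.5182
3. ⊥bis P0·P2 via (38.445,16.945): [(40.6881, 24.832) (33.6256, 0) (100, 0) (100, 60.2669)]  |A|=2611.3725
4. ⊥bis P0·P3 via (56.83,30.685): [(99.745, 60.1145) (38.8451, 18.3516) (33.6256, 0) (100, 0) (100, 60.2669)]  |A|=2452.5316
5. ⊥bis P0·P4 via (47.34,15.065): [(99.745, 60.1145) (50.9237, 26.6347) (42.6737, 0) (100, 0) (100, 60.2669)]  |A|=2242.8216
6. ⊥bis P0·P5 via (67.495,15.755): [(42.7371, 0) (100, 0) (100, 36.44)]  |A|=1043.3293
7. ⊥bis P0·P6 via (70.495,30.465): [(94.671, 33.0488) (42.7371, 0) (100, 0) (100, 33.6184)]  |A|=1035.811
8. ⊥bis P0·P7 via (49.85,20.235): [(94.671, 33.0488) (42.7371, 0) (100, 0) (100, 33.6184)]  |A|=1035.811
9. ⊥bis P0·P8 via (54.96,7.11): [(94.671, 33.0488) (54.9596, 7.7779) (54.9639, 0) (100, 0) (100, 33.6184)]  |A|=988.2613
10. ⊥bis P0·P9 via (72.4,36.095): [(94.671, 33.0488) (54.9596, 7.7779) (54.9639, 0) (100, 0) (100, 33.6184)]  |A|=988.2613
11. canonical 5-gon: [(94.671, 33.0488) (54.9596, 7.7779) (54.9639, 0) (100, 0) (100, 33.6184)]
12. shoelace: 988.2613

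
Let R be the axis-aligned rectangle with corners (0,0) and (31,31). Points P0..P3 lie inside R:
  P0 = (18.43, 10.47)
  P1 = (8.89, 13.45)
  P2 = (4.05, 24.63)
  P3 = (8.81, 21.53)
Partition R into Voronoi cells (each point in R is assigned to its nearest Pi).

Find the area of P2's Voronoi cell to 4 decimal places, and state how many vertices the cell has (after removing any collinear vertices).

1. box [0,31]×[0,31]: [(0, 0) (31, 0) (31, 31) (0, 31)]
2. ⊥bis P2·P0 via (11.24,17.55): [(0, 6.1354) (24.4842, 31) (0, 31)]  |A|=304.3957
3. ⊥bis P2·P1 via (6.47,19.04): [(0, 16.239) (17.3418, 23.7466) (24.4842, 31) (0, 31)]  |A|=216.788
4. ⊥bis P2·P3 via (6.43,23.08): [(0, 16.239) (2.7501, 17.4296) (11.588, 31) (0, 31)]  |A|=98.924
5. canonical 4-gon: [(0, 16.239) (2.7501, 17.4296) (11.588, 31) (0, 31)]
6. shoelace: 98.924

Area of P2's cell: 98.9240 (4 vertices)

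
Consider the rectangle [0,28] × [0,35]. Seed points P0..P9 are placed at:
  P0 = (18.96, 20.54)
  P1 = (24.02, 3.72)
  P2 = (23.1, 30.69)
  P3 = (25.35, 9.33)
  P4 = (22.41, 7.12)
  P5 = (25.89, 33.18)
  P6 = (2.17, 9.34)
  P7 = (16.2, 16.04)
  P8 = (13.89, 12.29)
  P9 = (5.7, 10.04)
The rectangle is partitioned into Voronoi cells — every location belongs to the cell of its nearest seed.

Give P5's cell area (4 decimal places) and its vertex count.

Area of P5's cell: 21.8174 (3 vertices)

1. box [0,28]×[0,35]: [(0, 0) (28, 0) (28, 35) (0, 35)]
2. ⊥bis P5·P0 via (22.425,26.86): [(28, 23.8035) (28, 35) (7.578, 35)]  |A|=114.3278
3. ⊥bis P5·P1 via (24.955,18.45): [(28, 23.8035) (28, 35) (7.578, 35)]  |A|=114.3278
4. ⊥bis P5·P2 via (24.495,31.935): [(28, 28.0077) (28, 35) (21.7596, 35)]  |A|=21.8174
5. ⊥bis P5·P3 via (25.62,21.255): [(28, 28.0077) (28, 35) (21.7596, 35)]  |A|=21.8174
6. ⊥bis P5·P4 via (24.15,20.15): [(28, 28.0077) (28, 35) (21.7596, 35)]  |A|=21.8174
7. ⊥bis P5·P6 via (14.03,21.26): [(28, 28.0077) (28, 35) (21.7596, 35)]  |A|=21.8174
8. ⊥bis P5·P7 via (21.045,24.61): [(28, 28.0077) (28, 35) (21.7596, 35)]  |A|=21.8174
9. ⊥bis P5·P8 via (19.89,22.735): [(28, 28.0077) (28, 35) (21.7596, 35)]  |A|=21.8174
10. ⊥bis P5·P9 via (15.795,21.61): [(28, 28.0077) (28, 35) (21.7596, 35)]  |A|=21.8174
11. canonical 3-gon: [(28, 28.0077) (28, 35) (21.7596, 35)]
12. shoelace: 21.8174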